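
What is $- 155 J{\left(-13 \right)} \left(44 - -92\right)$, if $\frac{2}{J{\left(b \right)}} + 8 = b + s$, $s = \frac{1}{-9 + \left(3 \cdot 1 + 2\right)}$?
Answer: $1984$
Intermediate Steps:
$s = - \frac{1}{4}$ ($s = \frac{1}{-9 + \left(3 + 2\right)} = \frac{1}{-9 + 5} = \frac{1}{-4} = - \frac{1}{4} \approx -0.25$)
$J{\left(b \right)} = \frac{2}{- \frac{33}{4} + b}$ ($J{\left(b \right)} = \frac{2}{-8 + \left(b - \frac{1}{4}\right)} = \frac{2}{-8 + \left(- \frac{1}{4} + b\right)} = \frac{2}{- \frac{33}{4} + b}$)
$- 155 J{\left(-13 \right)} \left(44 - -92\right) = - 155 \frac{8}{-33 + 4 \left(-13\right)} \left(44 - -92\right) = - 155 \frac{8}{-33 - 52} \left(44 + 92\right) = - 155 \frac{8}{-85} \cdot 136 = - 155 \cdot 8 \left(- \frac{1}{85}\right) 136 = \left(-155\right) \left(- \frac{8}{85}\right) 136 = \frac{248}{17} \cdot 136 = 1984$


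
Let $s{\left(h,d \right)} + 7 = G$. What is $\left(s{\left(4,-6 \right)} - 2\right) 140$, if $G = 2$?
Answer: $-980$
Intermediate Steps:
$s{\left(h,d \right)} = -5$ ($s{\left(h,d \right)} = -7 + 2 = -5$)
$\left(s{\left(4,-6 \right)} - 2\right) 140 = \left(-5 - 2\right) 140 = \left(-7\right) 140 = -980$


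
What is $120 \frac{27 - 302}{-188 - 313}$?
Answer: $\frac{11000}{167} \approx 65.868$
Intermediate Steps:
$120 \frac{27 - 302}{-188 - 313} = 120 \left(- \frac{275}{-501}\right) = 120 \left(\left(-275\right) \left(- \frac{1}{501}\right)\right) = 120 \cdot \frac{275}{501} = \frac{11000}{167}$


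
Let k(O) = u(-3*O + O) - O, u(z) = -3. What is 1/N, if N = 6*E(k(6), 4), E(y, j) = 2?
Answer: 1/12 ≈ 0.083333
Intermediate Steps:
k(O) = -3 - O
N = 12 (N = 6*2 = 12)
1/N = 1/12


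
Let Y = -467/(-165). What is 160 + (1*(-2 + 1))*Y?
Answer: 25933/165 ≈ 157.17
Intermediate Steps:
Y = 467/165 (Y = -467*(-1/165) = 467/165 ≈ 2.8303)
160 + (1*(-2 + 1))*Y = 160 + (1*(-2 + 1))*(467/165) = 160 + (1*(-1))*(467/165) = 160 - 1*467/165 = 160 - 467/165 = 25933/165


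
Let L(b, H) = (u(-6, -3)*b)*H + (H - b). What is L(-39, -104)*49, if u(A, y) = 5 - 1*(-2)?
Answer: 1388023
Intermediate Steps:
u(A, y) = 7 (u(A, y) = 5 + 2 = 7)
L(b, H) = H - b + 7*H*b (L(b, H) = (7*b)*H + (H - b) = 7*H*b + (H - b) = H - b + 7*H*b)
L(-39, -104)*49 = (-104 - 1*(-39) + 7*(-104)*(-39))*49 = (-104 + 39 + 28392)*49 = 28327*49 = 1388023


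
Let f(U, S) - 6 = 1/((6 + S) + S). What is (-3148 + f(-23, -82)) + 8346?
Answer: 822231/158 ≈ 5204.0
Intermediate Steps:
f(U, S) = 6 + 1/(6 + 2*S) (f(U, S) = 6 + 1/((6 + S) + S) = 6 + 1/(6 + 2*S))
(-3148 + f(-23, -82)) + 8346 = (-3148 + (37 + 12*(-82))/(2*(3 - 82))) + 8346 = (-3148 + (½)*(37 - 984)/(-79)) + 8346 = (-3148 + (½)*(-1/79)*(-947)) + 8346 = (-3148 + 947/158) + 8346 = -496437/158 + 8346 = 822231/158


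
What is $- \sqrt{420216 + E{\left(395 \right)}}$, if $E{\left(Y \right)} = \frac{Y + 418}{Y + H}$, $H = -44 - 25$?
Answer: $- \frac{\sqrt{44659140654}}{326} \approx -648.24$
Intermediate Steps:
$H = -69$ ($H = -44 - 25 = -69$)
$E{\left(Y \right)} = \frac{418 + Y}{-69 + Y}$ ($E{\left(Y \right)} = \frac{Y + 418}{Y - 69} = \frac{418 + Y}{-69 + Y}$)
$- \sqrt{420216 + E{\left(395 \right)}} = - \sqrt{420216 + \frac{418 + 395}{-69 + 395}} = - \sqrt{420216 + \frac{1}{326} \cdot 813} = - \sqrt{420216 + \frac{813}{326}} = - \sqrt{\frac{136991229}{326}} = - \frac{\sqrt{44659140654}}{326}$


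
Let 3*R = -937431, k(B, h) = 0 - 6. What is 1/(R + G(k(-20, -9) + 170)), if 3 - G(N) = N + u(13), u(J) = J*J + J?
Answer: -1/312820 ≈ -3.1967e-6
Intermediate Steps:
k(B, h) = -6
R = -312477 (R = (⅓)*(-937431) = -312477)
u(J) = J + J² (u(J) = J² + J = J + J²)
G(N) = -179 - N (G(N) = 3 - (N + 13*(1 + 13)) = 3 - (N + 13*14) = 3 - (N + 182) = 3 - (182 + N) = 3 + (-182 - N) = -179 - N)
1/(R + G(k(-20, -9) + 170)) = 1/(-312477 + (-179 - (-6 + 170))) = 1/(-312477 + (-179 - 1*164)) = 1/(-312477 + (-179 - 164)) = 1/(-312477 - 343) = 1/(-312820) = -1/312820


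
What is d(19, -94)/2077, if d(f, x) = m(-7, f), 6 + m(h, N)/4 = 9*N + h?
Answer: 632/2077 ≈ 0.30429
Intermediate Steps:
m(h, N) = -24 + 4*h + 36*N (m(h, N) = -24 + 4*(9*N + h) = -24 + 4*(h + 9*N) = -24 + (4*h + 36*N) = -24 + 4*h + 36*N)
d(f, x) = -52 + 36*f (d(f, x) = -24 + 4*(-7) + 36*f = -24 - 28 + 36*f = -52 + 36*f)
d(19, -94)/2077 = (-52 + 36*19)/2077 = (-52 + 684)*(1/2077) = 632*(1/2077) = 632/2077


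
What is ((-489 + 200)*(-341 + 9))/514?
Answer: 47974/257 ≈ 186.67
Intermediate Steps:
((-489 + 200)*(-341 + 9))/514 = -289*(-332)*(1/514) = 95948*(1/514) = 47974/257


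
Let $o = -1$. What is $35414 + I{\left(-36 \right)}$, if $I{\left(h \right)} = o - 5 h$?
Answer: $35593$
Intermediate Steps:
$I{\left(h \right)} = -1 - 5 h$
$35414 + I{\left(-36 \right)} = 35414 - -179 = 35414 + \left(-1 + 180\right) = 35414 + 179 = 35593$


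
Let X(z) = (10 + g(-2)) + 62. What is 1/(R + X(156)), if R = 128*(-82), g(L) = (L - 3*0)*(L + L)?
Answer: -1/10416 ≈ -9.6006e-5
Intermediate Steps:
g(L) = 2*L**2 (g(L) = (L + 0)*(2*L) = L*(2*L) = 2*L**2)
X(z) = 80 (X(z) = (10 + 2*(-2)**2) + 62 = (10 + 2*4) + 62 = (10 + 8) + 62 = 18 + 62 = 80)
R = -10496
1/(R + X(156)) = 1/(-10496 + 80) = 1/(-10416) = -1/10416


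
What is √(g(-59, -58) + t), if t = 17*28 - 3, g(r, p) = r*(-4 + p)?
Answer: 9*√51 ≈ 64.273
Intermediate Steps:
t = 473 (t = 476 - 3 = 473)
√(g(-59, -58) + t) = √(-59*(-4 - 58) + 473) = √(-59*(-62) + 473) = √(3658 + 473) = √4131 = 9*√51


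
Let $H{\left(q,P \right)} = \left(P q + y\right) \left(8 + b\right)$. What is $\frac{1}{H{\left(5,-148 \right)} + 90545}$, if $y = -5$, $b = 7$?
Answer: $\frac{1}{79370} \approx 1.2599 \cdot 10^{-5}$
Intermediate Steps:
$H{\left(q,P \right)} = -75 + 15 P q$ ($H{\left(q,P \right)} = \left(P q - 5\right) \left(8 + 7\right) = \left(-5 + P q\right) 15 = -75 + 15 P q$)
$\frac{1}{H{\left(5,-148 \right)} + 90545} = \frac{1}{\left(-75 + 15 \left(-148\right) 5\right) + 90545} = \frac{1}{\left(-75 - 11100\right) + 90545} = \frac{1}{-11175 + 90545} = \frac{1}{79370}$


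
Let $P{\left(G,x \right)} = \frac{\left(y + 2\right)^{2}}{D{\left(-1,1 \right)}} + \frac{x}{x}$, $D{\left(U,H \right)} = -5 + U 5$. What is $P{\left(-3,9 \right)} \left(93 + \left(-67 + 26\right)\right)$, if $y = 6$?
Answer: $- \frac{1404}{5} \approx -280.8$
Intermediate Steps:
$D{\left(U,H \right)} = -5 + 5 U$
$P{\left(G,x \right)} = - \frac{27}{5}$ ($P{\left(G,x \right)} = \frac{\left(6 + 2\right)^{2}}{-5 + 5 \left(-1\right)} + \frac{x}{x} = \frac{8^{2}}{-5 - 5} + 1 = \frac{64}{-10} + 1 = 64 \left(- \frac{1}{10}\right) + 1 = - \frac{32}{5} + 1 = - \frac{27}{5}$)
$P{\left(-3,9 \right)} \left(93 + \left(-67 + 26\right)\right) = - \frac{27 \left(93 + \left(-67 + 26\right)\right)}{5} = - \frac{27 \left(93 - 41\right)}{5} = \left(- \frac{27}{5}\right) 52 = - \frac{1404}{5}$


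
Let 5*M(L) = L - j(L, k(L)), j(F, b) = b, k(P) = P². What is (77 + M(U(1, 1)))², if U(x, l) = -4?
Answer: 5329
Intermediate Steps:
M(L) = -L²/5 + L/5 (M(L) = (L - L²)/5 = -L²/5 + L/5)
(77 + M(U(1, 1)))² = (77 + (⅕)*(-4)*(1 - 1*(-4)))² = (77 + (⅕)*(-4)*(1 + 4))² = (77 + (⅕)*(-4)*5)² = (77 - 4)² = 73² = 5329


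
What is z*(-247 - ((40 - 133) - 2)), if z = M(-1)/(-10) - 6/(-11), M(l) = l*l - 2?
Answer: -5396/55 ≈ -98.109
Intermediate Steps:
M(l) = -2 + l² (M(l) = l² - 2 = -2 + l²)
z = 71/110 (z = (-2 + (-1)²)/(-10) - 6/(-11) = (-2 + 1)*(-⅒) - 6*(-1/11) = -1*(-⅒) + 6/11 = ⅒ + 6/11 = 71/110 ≈ 0.64545)
z*(-247 - ((40 - 133) - 2)) = 71*(-247 - ((40 - 133) - 2))/110 = 71*(-247 - (-93 - 2))/110 = 71*(-247 - 1*(-95))/110 = 71*(-247 + 95)/110 = (71/110)*(-152) = -5396/55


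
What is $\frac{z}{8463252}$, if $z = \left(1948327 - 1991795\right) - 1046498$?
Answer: $- \frac{181661}{1410542} \approx -0.12879$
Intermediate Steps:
$z = -1089966$ ($z = -43468 - 1046498 = -1089966$)
$\frac{z}{8463252} = - \frac{1089966}{8463252} = \left(-1089966\right) \frac{1}{8463252} = - \frac{181661}{1410542}$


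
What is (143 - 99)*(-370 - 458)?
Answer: -36432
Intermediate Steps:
(143 - 99)*(-370 - 458) = 44*(-828) = -36432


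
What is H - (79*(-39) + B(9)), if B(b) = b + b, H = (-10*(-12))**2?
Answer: 17463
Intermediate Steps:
H = 14400 (H = 120**2 = 14400)
B(b) = 2*b
H - (79*(-39) + B(9)) = 14400 - (79*(-39) + 2*9) = 14400 - (-3081 + 18) = 14400 - 1*(-3063) = 14400 + 3063 = 17463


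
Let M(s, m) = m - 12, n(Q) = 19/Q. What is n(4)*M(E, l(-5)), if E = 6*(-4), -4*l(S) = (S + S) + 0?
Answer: -361/8 ≈ -45.125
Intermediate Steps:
l(S) = -S/2 (l(S) = -((S + S) + 0)/4 = -(2*S + 0)/4 = -S/2)
E = -24
M(s, m) = -12 + m
n(4)*M(E, l(-5)) = (19/4)*(-12 - 1/2*(-5)) = (19*(1/4))*(-12 + 5/2) = (19/4)*(-19/2) = -361/8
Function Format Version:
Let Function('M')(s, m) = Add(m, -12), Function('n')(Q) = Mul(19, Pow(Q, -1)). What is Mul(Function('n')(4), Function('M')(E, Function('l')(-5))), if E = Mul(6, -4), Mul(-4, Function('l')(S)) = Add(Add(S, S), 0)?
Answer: Rational(-361, 8) ≈ -45.125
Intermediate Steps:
Function('l')(S) = Mul(Rational(-1, 2), S) (Function('l')(S) = Mul(Rational(-1, 4), Add(Add(S, S), 0)) = Mul(Rational(-1, 4), Add(Mul(2, S), 0)) = Mul(Rational(-1, 4), Mul(2, S)) = Mul(Rational(-1, 2), S))
E = -24
Function('M')(s, m) = Add(-12, m)
Mul(Function('n')(4), Function('M')(E, Function('l')(-5))) = Mul(Mul(19, Pow(4, -1)), Add(-12, Mul(Rational(-1, 2), -5))) = Mul(Mul(19, Rational(1, 4)), Add(-12, Rational(5, 2))) = Mul(Rational(19, 4), Rational(-19, 2)) = Rational(-361, 8)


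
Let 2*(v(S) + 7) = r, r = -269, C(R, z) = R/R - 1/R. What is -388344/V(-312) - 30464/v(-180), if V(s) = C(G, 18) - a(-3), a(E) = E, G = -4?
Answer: -438569632/4811 ≈ -91160.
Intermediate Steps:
C(R, z) = 1 - 1/R
v(S) = -283/2 (v(S) = -7 + (1/2)*(-269) = -7 - 269/2 = -283/2)
V(s) = 17/4 (V(s) = (-1 - 4)/(-4) - 1*(-3) = -1/4*(-5) + 3 = 5/4 + 3 = 17/4)
-388344/V(-312) - 30464/v(-180) = -388344/17/4 - 30464/(-283/2) = -388344*4/17 - 30464*(-2/283) = -1553376/17 + 60928/283 = -438569632/4811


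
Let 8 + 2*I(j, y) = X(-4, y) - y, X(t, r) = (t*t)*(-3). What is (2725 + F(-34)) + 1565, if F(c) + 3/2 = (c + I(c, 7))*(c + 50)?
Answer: 6481/2 ≈ 3240.5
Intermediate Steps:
X(t, r) = -3*t² (X(t, r) = t²*(-3) = -3*t²)
I(j, y) = -28 - y/2 (I(j, y) = -4 + (-3*(-4)² - y)/2 = -4 + (-3*16 - y)/2 = -4 + (-48 - y)/2 = -4 + (-24 - y/2) = -28 - y/2)
F(c) = -3/2 + (50 + c)*(-63/2 + c) (F(c) = -3/2 + (c + (-28 - ½*7))*(c + 50) = -3/2 + (c + (-28 - 7/2))*(50 + c) = -3/2 + (c - 63/2)*(50 + c) = -3/2 + (-63/2 + c)*(50 + c) = -3/2 + (50 + c)*(-63/2 + c))
(2725 + F(-34)) + 1565 = (2725 + (-3153/2 + (-34)² + (37/2)*(-34))) + 1565 = (2725 + (-3153/2 + 1156 - 629)) + 1565 = (2725 - 2099/2) + 1565 = 3351/2 + 1565 = 6481/2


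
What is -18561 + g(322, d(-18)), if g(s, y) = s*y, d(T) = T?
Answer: -24357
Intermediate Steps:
-18561 + g(322, d(-18)) = -18561 + 322*(-18) = -18561 - 5796 = -24357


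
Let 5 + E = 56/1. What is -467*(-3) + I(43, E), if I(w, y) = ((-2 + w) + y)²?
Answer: 9865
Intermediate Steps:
E = 51 (E = -5 + 56/1 = -5 + 56*1 = -5 + 56 = 51)
I(w, y) = (-2 + w + y)²
-467*(-3) + I(43, E) = -467*(-3) + (-2 + 43 + 51)² = 1401 + 92² = 1401 + 8464 = 9865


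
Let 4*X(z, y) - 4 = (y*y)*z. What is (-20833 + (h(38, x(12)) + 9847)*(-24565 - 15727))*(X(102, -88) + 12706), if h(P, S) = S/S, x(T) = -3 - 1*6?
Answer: -83402484434371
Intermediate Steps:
x(T) = -9 (x(T) = -3 - 6 = -9)
h(P, S) = 1
X(z, y) = 1 + z*y²/4 (X(z, y) = 1 + ((y*y)*z)/4 = 1 + (y²*z)/4 = 1 + (z*y²)/4 = 1 + z*y²/4)
(-20833 + (h(38, x(12)) + 9847)*(-24565 - 15727))*(X(102, -88) + 12706) = (-20833 + (1 + 9847)*(-24565 - 15727))*((1 + (¼)*102*(-88)²) + 12706) = (-20833 + 9848*(-40292))*((1 + (¼)*102*7744) + 12706) = (-20833 - 396795616)*((1 + 197472) + 12706) = -396816449*(197473 + 12706) = -396816449*210179 = -83402484434371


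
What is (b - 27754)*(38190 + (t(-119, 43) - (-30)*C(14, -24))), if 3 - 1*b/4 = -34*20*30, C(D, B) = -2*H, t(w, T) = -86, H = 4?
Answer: 2039279312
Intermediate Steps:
C(D, B) = -8 (C(D, B) = -2*4 = -8)
b = 81612 (b = 12 - 4*(-34*20)*30 = 12 - (-2720)*30 = 12 - 4*(-20400) = 12 + 81600 = 81612)
(b - 27754)*(38190 + (t(-119, 43) - (-30)*C(14, -24))) = (81612 - 27754)*(38190 + (-86 - (-30)*(-8))) = 53858*(38190 + (-86 - 1*240)) = 53858*(38190 + (-86 - 240)) = 53858*(38190 - 326) = 53858*37864 = 2039279312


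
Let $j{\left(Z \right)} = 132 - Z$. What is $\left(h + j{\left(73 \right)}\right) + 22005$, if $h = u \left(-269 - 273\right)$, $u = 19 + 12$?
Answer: $5262$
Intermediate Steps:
$u = 31$
$h = -16802$ ($h = 31 \left(-269 - 273\right) = 31 \left(-542\right) = -16802$)
$\left(h + j{\left(73 \right)}\right) + 22005 = \left(-16802 + \left(132 - 73\right)\right) + 22005 = \left(-16802 + 59\right) + 22005 = -16743 + 22005 = 5262$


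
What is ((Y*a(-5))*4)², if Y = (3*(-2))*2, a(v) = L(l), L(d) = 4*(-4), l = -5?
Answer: 589824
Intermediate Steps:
L(d) = -16
a(v) = -16
Y = -12 (Y = -6*2 = -12)
((Y*a(-5))*4)² = (-12*(-16)*4)² = (192*4)² = 768² = 589824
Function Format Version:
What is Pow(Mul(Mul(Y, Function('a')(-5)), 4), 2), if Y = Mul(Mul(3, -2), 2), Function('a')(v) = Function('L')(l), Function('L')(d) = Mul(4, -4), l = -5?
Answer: 589824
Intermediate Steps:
Function('L')(d) = -16
Function('a')(v) = -16
Y = -12 (Y = Mul(-6, 2) = -12)
Pow(Mul(Mul(Y, Function('a')(-5)), 4), 2) = Pow(Mul(Mul(-12, -16), 4), 2) = Pow(Mul(192, 4), 2) = Pow(768, 2) = 589824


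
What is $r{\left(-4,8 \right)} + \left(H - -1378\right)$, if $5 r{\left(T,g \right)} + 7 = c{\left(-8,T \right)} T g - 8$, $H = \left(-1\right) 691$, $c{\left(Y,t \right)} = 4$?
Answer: $\frac{3292}{5} \approx 658.4$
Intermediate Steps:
$H = -691$
$r{\left(T,g \right)} = -3 + \frac{4 T g}{5}$ ($r{\left(T,g \right)} = - \frac{7}{5} + \frac{4 T g - 8}{5} = - \frac{7}{5} + \frac{-8 + 4 T g}{5} = - \frac{7}{5} + \left(- \frac{8}{5} + \frac{4 T g}{5}\right) = -3 + \frac{4 T g}{5}$)
$r{\left(-4,8 \right)} + \left(H - -1378\right) = \left(-3 + \frac{4}{5} \left(-4\right) 8\right) - -687 = \left(-3 - \frac{128}{5}\right) + \left(-691 + 1378\right) = - \frac{143}{5} + 687 = \frac{3292}{5}$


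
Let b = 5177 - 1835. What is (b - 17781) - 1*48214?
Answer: -62653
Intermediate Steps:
b = 3342
(b - 17781) - 1*48214 = (3342 - 17781) - 1*48214 = -14439 - 48214 = -62653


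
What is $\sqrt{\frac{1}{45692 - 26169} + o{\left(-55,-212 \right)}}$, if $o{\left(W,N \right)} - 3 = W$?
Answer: $\frac{i \sqrt{19819651985}}{19523} \approx 7.2111 i$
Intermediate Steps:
$o{\left(W,N \right)} = 3 + W$
$\sqrt{\frac{1}{45692 - 26169} + o{\left(-55,-212 \right)}} = \sqrt{\frac{1}{45692 - 26169} + \left(3 - 55\right)} = \sqrt{\frac{1}{19523} - 52} = \sqrt{- \frac{1015195}{19523}} = \frac{i \sqrt{19819651985}}{19523}$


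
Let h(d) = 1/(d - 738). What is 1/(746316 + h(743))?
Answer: 5/3731581 ≈ 1.3399e-6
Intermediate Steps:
h(d) = 1/(-738 + d)
1/(746316 + h(743)) = 1/(746316 + 1/(-738 + 743)) = 1/(746316 + 1/5) = 1/(746316 + ⅕) = 1/(3731581/5) = 5/3731581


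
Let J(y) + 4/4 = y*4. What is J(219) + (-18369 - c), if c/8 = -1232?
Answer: -7638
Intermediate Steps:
c = -9856 (c = 8*(-1232) = -9856)
J(y) = -1 + 4*y (J(y) = -1 + y*4 = -1 + 4*y)
J(219) + (-18369 - c) = (-1 + 4*219) + (-18369 - 1*(-9856)) = (-1 + 876) + (-18369 + 9856) = 875 - 8513 = -7638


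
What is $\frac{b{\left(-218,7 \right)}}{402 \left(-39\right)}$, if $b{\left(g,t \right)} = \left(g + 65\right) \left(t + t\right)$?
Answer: $\frac{119}{871} \approx 0.13662$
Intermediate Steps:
$b{\left(g,t \right)} = 2 t \left(65 + g\right)$ ($b{\left(g,t \right)} = \left(65 + g\right) 2 t = 2 t \left(65 + g\right)$)
$\frac{b{\left(-218,7 \right)}}{402 \left(-39\right)} = \frac{2 \cdot 7 \left(65 - 218\right)}{402 \left(-39\right)} = \frac{2 \cdot 7 \left(-153\right)}{-15678} = \left(-2142\right) \left(- \frac{1}{15678}\right) = \frac{119}{871}$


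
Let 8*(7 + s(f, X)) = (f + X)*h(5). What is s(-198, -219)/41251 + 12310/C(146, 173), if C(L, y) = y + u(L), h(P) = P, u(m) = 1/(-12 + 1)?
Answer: 22341155549/313837608 ≈ 71.187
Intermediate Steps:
u(m) = -1/11 (u(m) = 1/(-11) = -1/11)
s(f, X) = -7 + 5*X/8 + 5*f/8 (s(f, X) = -7 + ((f + X)*5)/8 = -7 + ((X + f)*5)/8 = -7 + (5*X + 5*f)/8 = -7 + (5*X/8 + 5*f/8) = -7 + 5*X/8 + 5*f/8)
C(L, y) = -1/11 + y (C(L, y) = y - 1/11 = -1/11 + y)
s(-198, -219)/41251 + 12310/C(146, 173) = (-7 + (5/8)*(-219) + (5/8)*(-198))/41251 + 12310/(-1/11 + 173) = (-7 - 1095/8 - 495/4)*(1/41251) + 12310/(1902/11) = -2141/8*1/41251 + 12310*(11/1902) = -2141/330008 + 67705/951 = 22341155549/313837608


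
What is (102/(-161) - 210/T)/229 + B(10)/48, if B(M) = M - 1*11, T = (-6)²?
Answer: -86845/1769712 ≈ -0.049073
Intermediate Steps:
T = 36
B(M) = -11 + M (B(M) = M - 11 = -11 + M)
(102/(-161) - 210/T)/229 + B(10)/48 = (102/(-161) - 210/36)/229 + (-11 + 10)/48 = (102*(-1/161) - 210*1/36)*(1/229) - 1*1/48 = (-102/161 - 35/6)*(1/229) - 1/48 = -6247/966*1/229 - 1/48 = -6247/221214 - 1/48 = -86845/1769712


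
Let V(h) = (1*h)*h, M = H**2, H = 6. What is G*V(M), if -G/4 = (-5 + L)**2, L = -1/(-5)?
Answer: -2985984/25 ≈ -1.1944e+5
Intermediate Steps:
L = 1/5 (L = -1*(-1/5) = 1/5 ≈ 0.20000)
G = -2304/25 (G = -4*(-5 + 1/5)**2 = -4*(-24/5)**2 = -4*576/25 = -2304/25 ≈ -92.160)
M = 36 (M = 6**2 = 36)
V(h) = h**2 (V(h) = h*h = h**2)
G*V(M) = -2304/25*36**2 = -2304/25*1296 = -2985984/25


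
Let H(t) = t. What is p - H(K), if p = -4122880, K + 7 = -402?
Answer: -4122471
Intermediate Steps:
K = -409 (K = -7 - 402 = -409)
p - H(K) = -4122880 - 1*(-409) = -4122880 + 409 = -4122471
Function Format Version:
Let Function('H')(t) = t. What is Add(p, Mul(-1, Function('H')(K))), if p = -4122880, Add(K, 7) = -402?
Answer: -4122471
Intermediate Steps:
K = -409 (K = Add(-7, -402) = -409)
Add(p, Mul(-1, Function('H')(K))) = Add(-4122880, Mul(-1, -409)) = Add(-4122880, 409) = -4122471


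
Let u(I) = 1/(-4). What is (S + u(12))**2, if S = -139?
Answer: 310249/16 ≈ 19391.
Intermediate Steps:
u(I) = -1/4
(S + u(12))**2 = (-139 - 1/4)**2 = (-557/4)**2 = 310249/16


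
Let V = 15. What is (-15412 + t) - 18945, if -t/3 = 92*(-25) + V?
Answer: -27502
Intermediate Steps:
t = 6855 (t = -3*(92*(-25) + 15) = -3*(-2300 + 15) = -3*(-2285) = 6855)
(-15412 + t) - 18945 = (-15412 + 6855) - 18945 = -8557 - 18945 = -27502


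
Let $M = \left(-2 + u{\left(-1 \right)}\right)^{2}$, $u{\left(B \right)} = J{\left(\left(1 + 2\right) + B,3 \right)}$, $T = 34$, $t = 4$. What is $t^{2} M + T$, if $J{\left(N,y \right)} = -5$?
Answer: $818$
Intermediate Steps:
$u{\left(B \right)} = -5$
$M = 49$ ($M = \left(-2 - 5\right)^{2} = \left(-7\right)^{2} = 49$)
$t^{2} M + T = 4^{2} \cdot 49 + 34 = 16 \cdot 49 + 34 = 784 + 34 = 818$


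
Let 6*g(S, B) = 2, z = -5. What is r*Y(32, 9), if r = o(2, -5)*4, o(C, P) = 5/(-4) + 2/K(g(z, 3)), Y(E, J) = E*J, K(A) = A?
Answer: 5472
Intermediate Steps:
g(S, B) = 1/3 (g(S, B) = (1/6)*2 = 1/3)
o(C, P) = 19/4 (o(C, P) = 5/(-4) + 2/(1/3) = 5*(-1/4) + 2*3 = -5/4 + 6 = 19/4)
r = 19 (r = (19/4)*4 = 19)
r*Y(32, 9) = 19*(32*9) = 19*288 = 5472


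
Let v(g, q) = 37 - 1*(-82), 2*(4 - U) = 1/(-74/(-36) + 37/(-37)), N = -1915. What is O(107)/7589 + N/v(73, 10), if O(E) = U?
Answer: -276117792/17158729 ≈ -16.092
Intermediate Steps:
U = 67/19 (U = 4 - 1/(2*(-74/(-36) + 37/(-37))) = 4 - 1/(2*(-74*(-1/36) + 37*(-1/37))) = 4 - 1/(2*(37/18 - 1)) = 4 - 1/(2*19/18) = 4 - 1/2*18/19 = 4 - 9/19 = 67/19 ≈ 3.5263)
O(E) = 67/19
v(g, q) = 119 (v(g, q) = 37 + 82 = 119)
O(107)/7589 + N/v(73, 10) = (67/19)/7589 - 1915/119 = (67/19)*(1/7589) - 1915*1/119 = 67/144191 - 1915/119 = -276117792/17158729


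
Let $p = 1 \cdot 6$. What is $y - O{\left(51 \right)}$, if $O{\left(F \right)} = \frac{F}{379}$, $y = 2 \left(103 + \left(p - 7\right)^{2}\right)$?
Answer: $\frac{78781}{379} \approx 207.87$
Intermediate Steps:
$p = 6$
$y = 208$ ($y = 2 \left(103 + \left(6 - 7\right)^{2}\right) = 2 \left(103 + \left(-1\right)^{2}\right) = 2 \left(103 + 1\right) = 2 \cdot 104 = 208$)
$O{\left(F \right)} = \frac{F}{379}$ ($O{\left(F \right)} = F \frac{1}{379} = \frac{F}{379}$)
$y - O{\left(51 \right)} = 208 - \frac{1}{379} \cdot 51 = 208 - \frac{51}{379} = \frac{78781}{379}$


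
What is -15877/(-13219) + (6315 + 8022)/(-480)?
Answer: -60633281/2115040 ≈ -28.668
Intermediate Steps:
-15877/(-13219) + (6315 + 8022)/(-480) = -15877*(-1/13219) + 14337*(-1/480) = 15877/13219 - 4779/160 = -60633281/2115040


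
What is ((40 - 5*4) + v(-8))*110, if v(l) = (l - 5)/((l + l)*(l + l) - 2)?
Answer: 278685/127 ≈ 2194.4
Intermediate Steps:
v(l) = (-5 + l)/(-2 + 4*l**2) (v(l) = (-5 + l)/((2*l)*(2*l) - 2) = (-5 + l)/(4*l**2 - 2) = (-5 + l)/(-2 + 4*l**2))
((40 - 5*4) + v(-8))*110 = ((40 - 5*4) + (-5 - 8)/(2*(-1 + 2*(-8)**2)))*110 = ((40 - 20) + (1/2)*(-13)/(-1 + 2*64))*110 = (20 + (1/2)*(-13)/(-1 + 128))*110 = (20 + (1/2)*(-13)/127)*110 = (20 + (1/2)*(1/127)*(-13))*110 = (20 - 13/254)*110 = (5067/254)*110 = 278685/127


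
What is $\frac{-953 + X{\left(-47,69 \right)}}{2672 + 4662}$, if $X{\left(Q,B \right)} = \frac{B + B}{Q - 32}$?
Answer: $- \frac{75425}{579386} \approx -0.13018$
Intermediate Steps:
$X{\left(Q,B \right)} = \frac{2 B}{-32 + Q}$
$\frac{-953 + X{\left(-47,69 \right)}}{2672 + 4662} = \frac{-953 + 2 \cdot 69 \frac{1}{-32 - 47}}{2672 + 4662} = \frac{-953 + 2 \cdot 69 \frac{1}{-79}}{7334} = \left(-953 + 2 \cdot 69 \left(- \frac{1}{79}\right)\right) \frac{1}{7334} = \left(-953 - \frac{138}{79}\right) \frac{1}{7334} = \left(- \frac{75425}{79}\right) \frac{1}{7334} = - \frac{75425}{579386}$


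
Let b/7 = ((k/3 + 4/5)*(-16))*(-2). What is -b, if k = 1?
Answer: -3808/15 ≈ -253.87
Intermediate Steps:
b = 3808/15 (b = 7*(((1/3 + 4/5)*(-16))*(-2)) = 7*(((17/15)*(-16))*(-2)) = 7*(-272/15*(-2)) = 7*(544/15) = 3808/15 ≈ 253.87)
-b = -1*3808/15 = -3808/15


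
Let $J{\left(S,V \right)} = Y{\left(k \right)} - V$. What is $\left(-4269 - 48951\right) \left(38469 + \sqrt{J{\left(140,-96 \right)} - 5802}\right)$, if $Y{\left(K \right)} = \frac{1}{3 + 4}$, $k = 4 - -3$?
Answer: $-2047320180 - \frac{53220 i \sqrt{279587}}{7} \approx -2.0473 \cdot 10^{9} - 4.0201 \cdot 10^{6} i$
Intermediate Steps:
$k = 7$ ($k = 4 + 3 = 7$)
$Y{\left(K \right)} = \frac{1}{7}$
$J{\left(S,V \right)} = \frac{1}{7} - V$
$\left(-4269 - 48951\right) \left(38469 + \sqrt{J{\left(140,-96 \right)} - 5802}\right) = \left(-4269 - 48951\right) \left(38469 + \sqrt{\left(\frac{1}{7} - -96\right) - 5802}\right) = - 53220 \left(38469 + \sqrt{\left(\frac{1}{7} + 96\right) - 5802}\right) = - 53220 \left(38469 + \sqrt{\frac{673}{7} - 5802}\right) = - 53220 \left(38469 + \sqrt{- \frac{39941}{7}}\right) = - 53220 \left(38469 + \frac{i \sqrt{279587}}{7}\right) = -2047320180 - \frac{53220 i \sqrt{279587}}{7}$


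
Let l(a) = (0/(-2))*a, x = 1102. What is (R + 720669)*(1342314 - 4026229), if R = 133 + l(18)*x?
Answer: -1934571299830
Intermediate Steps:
l(a) = 0 (l(a) = (0*(-½))*a = 0*a = 0)
R = 133 (R = 133 + 0*1102 = 133 + 0 = 133)
(R + 720669)*(1342314 - 4026229) = (133 + 720669)*(1342314 - 4026229) = 720802*(-2683915) = -1934571299830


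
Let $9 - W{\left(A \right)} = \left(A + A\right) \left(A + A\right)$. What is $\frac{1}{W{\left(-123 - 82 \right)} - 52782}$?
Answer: $- \frac{1}{220873} \approx -4.5275 \cdot 10^{-6}$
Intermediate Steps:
$W{\left(A \right)} = 9 - 4 A^{2}$ ($W{\left(A \right)} = 9 - \left(A + A\right) \left(A + A\right) = 9 - 2 A 2 A = 9 - 4 A^{2}$)
$\frac{1}{W{\left(-123 - 82 \right)} - 52782} = \frac{1}{\left(9 - 4 \left(-123 - 82\right)^{2}\right) - 52782} = \frac{1}{\left(9 - 4 \left(-205\right)^{2}\right) - 52782} = \frac{1}{\left(9 - 168100\right) - 52782} = \frac{1}{-168091 - 52782} = \frac{1}{-220873} = - \frac{1}{220873}$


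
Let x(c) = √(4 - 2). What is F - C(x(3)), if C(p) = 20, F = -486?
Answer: -506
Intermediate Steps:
x(c) = √2
F - C(x(3)) = -486 - 1*20 = -486 - 20 = -506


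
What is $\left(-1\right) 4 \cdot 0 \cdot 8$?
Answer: $0$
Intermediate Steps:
$\left(-1\right) 4 \cdot 0 \cdot 8 = \left(-4\right) 0 = 0$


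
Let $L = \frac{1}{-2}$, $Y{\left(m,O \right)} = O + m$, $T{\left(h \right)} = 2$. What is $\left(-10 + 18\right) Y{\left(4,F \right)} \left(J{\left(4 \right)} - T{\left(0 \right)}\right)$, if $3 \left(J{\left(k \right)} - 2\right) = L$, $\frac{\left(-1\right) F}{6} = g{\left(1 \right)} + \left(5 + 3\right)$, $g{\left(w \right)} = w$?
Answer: $\frac{200}{3} \approx 66.667$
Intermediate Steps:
$F = -54$ ($F = - 6 \left(1 + \left(5 + 3\right)\right) = - 6 \left(1 + 8\right) = \left(-6\right) 9 = -54$)
$L = - \frac{1}{2} \approx -0.5$
$J{\left(k \right)} = \frac{11}{6}$ ($J{\left(k \right)} = 2 + \frac{1}{3} \left(- \frac{1}{2}\right) = 2 - \frac{1}{6} = \frac{11}{6}$)
$\left(-10 + 18\right) Y{\left(4,F \right)} \left(J{\left(4 \right)} - T{\left(0 \right)}\right) = \left(-10 + 18\right) \left(-54 + 4\right) \left(\frac{11}{6} - 2\right) = 8 \left(-50\right) \left(\frac{11}{6} - 2\right) = \left(-400\right) \left(- \frac{1}{6}\right) = \frac{200}{3}$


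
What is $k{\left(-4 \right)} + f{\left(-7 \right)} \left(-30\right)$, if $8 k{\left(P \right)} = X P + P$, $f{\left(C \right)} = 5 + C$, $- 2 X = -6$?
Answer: $58$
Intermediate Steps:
$X = 3$ ($X = \left(- \frac{1}{2}\right) \left(-6\right) = 3$)
$k{\left(P \right)} = \frac{P}{2}$ ($k{\left(P \right)} = \frac{3 P + P}{8} = \frac{4 P}{8} = \frac{P}{2}$)
$k{\left(-4 \right)} + f{\left(-7 \right)} \left(-30\right) = \frac{1}{2} \left(-4\right) + \left(5 - 7\right) \left(-30\right) = -2 - -60 = -2 + 60 = 58$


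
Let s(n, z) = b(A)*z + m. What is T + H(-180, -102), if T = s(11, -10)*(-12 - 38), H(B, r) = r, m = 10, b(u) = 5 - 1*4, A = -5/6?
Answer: -102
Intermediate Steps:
A = -5/6 (A = -5*1/6 = -5/6 ≈ -0.83333)
b(u) = 1 (b(u) = 5 - 4 = 1)
s(n, z) = 10 + z (s(n, z) = 1*z + 10 = z + 10 = 10 + z)
T = 0 (T = (10 - 10)*(-12 - 38) = 0*(-50) = 0)
T + H(-180, -102) = 0 - 102 = -102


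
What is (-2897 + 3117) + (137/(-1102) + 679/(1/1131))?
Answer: 846522101/1102 ≈ 7.6817e+5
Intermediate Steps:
(-2897 + 3117) + (137/(-1102) + 679/(1/1131)) = 220 + (137*(-1/1102) + 679/(1/1131)) = 220 + (-137/1102 + 679*1131) = 220 + (-137/1102 + 767949) = 220 + 846279661/1102 = 846522101/1102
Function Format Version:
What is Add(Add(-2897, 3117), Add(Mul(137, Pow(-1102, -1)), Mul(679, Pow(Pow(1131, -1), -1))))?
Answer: Rational(846522101, 1102) ≈ 7.6817e+5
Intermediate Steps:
Add(Add(-2897, 3117), Add(Mul(137, Pow(-1102, -1)), Mul(679, Pow(Pow(1131, -1), -1)))) = Add(220, Add(Mul(137, Rational(-1, 1102)), Mul(679, Pow(Rational(1, 1131), -1)))) = Add(220, Add(Rational(-137, 1102), Mul(679, 1131))) = Add(220, Add(Rational(-137, 1102), 767949)) = Add(220, Rational(846279661, 1102)) = Rational(846522101, 1102)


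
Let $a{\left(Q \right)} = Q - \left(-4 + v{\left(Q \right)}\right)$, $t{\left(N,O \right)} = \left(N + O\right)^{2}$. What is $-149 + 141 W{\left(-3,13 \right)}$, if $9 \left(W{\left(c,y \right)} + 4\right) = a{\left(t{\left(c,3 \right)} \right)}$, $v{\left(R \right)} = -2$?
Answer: $-619$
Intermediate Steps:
$a{\left(Q \right)} = 6 + Q$ ($a{\left(Q \right)} = Q + \left(4 - -2\right) = Q + \left(4 + 2\right) = Q + 6 = 6 + Q$)
$W{\left(c,y \right)} = - \frac{10}{3} + \frac{\left(3 + c\right)^{2}}{9}$ ($W{\left(c,y \right)} = -4 + \frac{6 + \left(c + 3\right)^{2}}{9} = -4 + \frac{6 + \left(3 + c\right)^{2}}{9} = -4 + \left(\frac{2}{3} + \frac{\left(3 + c\right)^{2}}{9}\right) = - \frac{10}{3} + \frac{\left(3 + c\right)^{2}}{9}$)
$-149 + 141 W{\left(-3,13 \right)} = -149 + 141 \left(- \frac{10}{3} + \frac{\left(3 - 3\right)^{2}}{9}\right) = -149 + 141 \left(- \frac{10}{3} + \frac{0^{2}}{9}\right) = -149 + 141 \left(- \frac{10}{3} + \frac{1}{9} \cdot 0\right) = -149 + 141 \left(- \frac{10}{3} + 0\right) = -149 + 141 \left(- \frac{10}{3}\right) = -149 - 470 = -619$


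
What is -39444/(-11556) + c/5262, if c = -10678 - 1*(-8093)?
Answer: 4935613/1689102 ≈ 2.9220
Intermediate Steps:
c = -2585 (c = -10678 + 8093 = -2585)
-39444/(-11556) + c/5262 = -39444/(-11556) - 2585/5262 = -39444*(-1/11556) - 2585*1/5262 = 3287/963 - 2585/5262 = 4935613/1689102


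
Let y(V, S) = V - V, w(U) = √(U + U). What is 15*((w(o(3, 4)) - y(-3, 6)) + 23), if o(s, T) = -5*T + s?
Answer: 345 + 15*I*√34 ≈ 345.0 + 87.464*I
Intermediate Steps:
o(s, T) = s - 5*T
w(U) = √2*√U (w(U) = √(2*U) = √2*√U)
y(V, S) = 0
15*((w(o(3, 4)) - y(-3, 6)) + 23) = 15*((√2*√(3 - 5*4) - 1*0) + 23) = 15*((√2*√(3 - 20) + 0) + 23) = 15*((√2*√(-17) + 0) + 23) = 15*((√2*(I*√17) + 0) + 23) = 15*((I*√34 + 0) + 23) = 15*(I*√34 + 23) = 15*(23 + I*√34) = 345 + 15*I*√34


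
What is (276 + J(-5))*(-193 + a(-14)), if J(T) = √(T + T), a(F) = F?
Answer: -57132 - 207*I*√10 ≈ -57132.0 - 654.59*I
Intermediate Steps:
J(T) = √2*√T (J(T) = √(2*T) = √2*√T)
(276 + J(-5))*(-193 + a(-14)) = (276 + √2*√(-5))*(-193 - 14) = (276 + √2*(I*√5))*(-207) = (276 + I*√10)*(-207) = -57132 - 207*I*√10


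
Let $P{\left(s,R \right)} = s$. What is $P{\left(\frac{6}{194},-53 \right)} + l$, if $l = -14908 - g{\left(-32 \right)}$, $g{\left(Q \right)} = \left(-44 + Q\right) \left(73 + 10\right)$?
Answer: $- \frac{834197}{97} \approx -8600.0$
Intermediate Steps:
$g{\left(Q \right)} = -3652 + 83 Q$ ($g{\left(Q \right)} = \left(-44 + Q\right) 83 = -3652 + 83 Q$)
$l = -8600$ ($l = -14908 - \left(-3652 + 83 \left(-32\right)\right) = -14908 - \left(-3652 - 2656\right) = -14908 - -6308 = -14908 + 6308 = -8600$)
$P{\left(\frac{6}{194},-53 \right)} + l = \frac{6}{194} - 8600 = 6 \cdot \frac{1}{194} - 8600 = \frac{3}{97} - 8600 = - \frac{834197}{97}$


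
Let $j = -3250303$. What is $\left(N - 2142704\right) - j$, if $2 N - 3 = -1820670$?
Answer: $\frac{394531}{2} \approx 1.9727 \cdot 10^{5}$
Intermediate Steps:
$N = - \frac{1820667}{2}$ ($N = \frac{3}{2} + \frac{1}{2} \left(-1820670\right) = \frac{3}{2} - 910335 = - \frac{1820667}{2} \approx -9.1033 \cdot 10^{5}$)
$\left(N - 2142704\right) - j = \left(- \frac{1820667}{2} - 2142704\right) - -3250303 = \left(- \frac{1820667}{2} - 2142704\right) + 3250303 = - \frac{6106075}{2} + 3250303 = \frac{394531}{2}$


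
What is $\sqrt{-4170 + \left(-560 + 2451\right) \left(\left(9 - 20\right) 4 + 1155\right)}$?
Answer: $\sqrt{2096731} \approx 1448.0$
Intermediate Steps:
$\sqrt{-4170 + \left(-560 + 2451\right) \left(\left(9 - 20\right) 4 + 1155\right)} = \sqrt{-4170 + 1891 \left(\left(-11\right) 4 + 1155\right)} = \sqrt{-4170 + 1891 \left(-44 + 1155\right)} = \sqrt{-4170 + 1891 \cdot 1111} = \sqrt{-4170 + 2100901} = \sqrt{2096731}$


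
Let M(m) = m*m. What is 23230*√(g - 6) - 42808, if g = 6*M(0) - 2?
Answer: -42808 + 46460*I*√2 ≈ -42808.0 + 65704.0*I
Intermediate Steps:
M(m) = m²
g = -2 (g = 6*0² - 2 = 6*0 - 2 = 0 - 2 = -2)
23230*√(g - 6) - 42808 = 23230*√(-2 - 6) - 42808 = 23230*√(-8) - 42808 = 23230*(2*I*√2) - 42808 = 46460*I*√2 - 42808 = -42808 + 46460*I*√2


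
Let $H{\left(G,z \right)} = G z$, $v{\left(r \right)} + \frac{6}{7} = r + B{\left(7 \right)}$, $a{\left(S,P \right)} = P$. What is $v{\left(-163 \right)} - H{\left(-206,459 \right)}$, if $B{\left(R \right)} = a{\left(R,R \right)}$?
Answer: $\frac{660780}{7} \approx 94397.0$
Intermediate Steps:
$B{\left(R \right)} = R$
$v{\left(r \right)} = \frac{43}{7} + r$ ($v{\left(r \right)} = - \frac{6}{7} + \left(r + 7\right) = - \frac{6}{7} + \left(7 + r\right) = \frac{43}{7} + r$)
$v{\left(-163 \right)} - H{\left(-206,459 \right)} = \left(\frac{43}{7} - 163\right) - \left(-206\right) 459 = - \frac{1098}{7} - -94554 = - \frac{1098}{7} + 94554 = \frac{660780}{7}$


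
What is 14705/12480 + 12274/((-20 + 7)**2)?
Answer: 2394841/32448 ≈ 73.806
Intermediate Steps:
14705/12480 + 12274/((-20 + 7)**2) = 14705*(1/12480) + 12274/((-13)**2) = 2941/2496 + 12274/169 = 2394841/32448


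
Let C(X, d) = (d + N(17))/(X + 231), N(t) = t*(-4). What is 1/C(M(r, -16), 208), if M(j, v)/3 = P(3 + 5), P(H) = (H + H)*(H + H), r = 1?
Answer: 999/140 ≈ 7.1357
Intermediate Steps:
N(t) = -4*t
P(H) = 4*H² (P(H) = (2*H)*(2*H) = 4*H²)
M(j, v) = 768 (M(j, v) = 3*(4*(3 + 5)²) = 3*(4*8²) = 3*(4*64) = 3*256 = 768)
C(X, d) = (-68 + d)/(231 + X) (C(X, d) = (d - 4*17)/(X + 231) = (d - 68)/(231 + X) = (-68 + d)/(231 + X))
1/C(M(r, -16), 208) = 1/((-68 + 208)/(231 + 768)) = 1/(140/999) = 999/140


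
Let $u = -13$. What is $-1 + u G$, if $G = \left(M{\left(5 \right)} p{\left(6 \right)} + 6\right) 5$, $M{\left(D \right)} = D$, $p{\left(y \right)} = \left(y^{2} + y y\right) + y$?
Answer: $-25741$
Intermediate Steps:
$p{\left(y \right)} = y + 2 y^{2}$ ($p{\left(y \right)} = \left(y^{2} + y^{2}\right) + y = 2 y^{2} + y = y + 2 y^{2}$)
$G = 1980$ ($G = \left(5 \cdot 6 \left(1 + 2 \cdot 6\right) + 6\right) 5 = \left(5 \cdot 6 \left(1 + 12\right) + 6\right) 5 = \left(5 \cdot 6 \cdot 13 + 6\right) 5 = \left(5 \cdot 78 + 6\right) 5 = \left(390 + 6\right) 5 = 396 \cdot 5 = 1980$)
$-1 + u G = -1 - 25740 = -25741$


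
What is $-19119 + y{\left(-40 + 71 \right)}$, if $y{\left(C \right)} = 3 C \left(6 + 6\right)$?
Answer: $-18003$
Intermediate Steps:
$y{\left(C \right)} = 36 C$ ($y{\left(C \right)} = 3 C 12 = 36 C$)
$-19119 + y{\left(-40 + 71 \right)} = -19119 + 36 \left(-40 + 71\right) = -19119 + 36 \cdot 31 = -19119 + 1116 = -18003$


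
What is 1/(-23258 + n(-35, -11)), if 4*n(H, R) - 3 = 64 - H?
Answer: -2/46465 ≈ -4.3043e-5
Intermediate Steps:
n(H, R) = 67/4 - H/4 (n(H, R) = 3/4 + (64 - H)/4 = 3/4 + (16 - H/4) = 67/4 - H/4)
1/(-23258 + n(-35, -11)) = 1/(-23258 + (67/4 - 1/4*(-35))) = 1/(-23258 + (67/4 + 35/4)) = 1/(-23258 + 51/2) = 1/(-46465/2) = -2/46465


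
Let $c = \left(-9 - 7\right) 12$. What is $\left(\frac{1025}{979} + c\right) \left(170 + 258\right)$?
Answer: $- \frac{80011604}{979} \approx -81728.0$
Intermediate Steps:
$c = -192$ ($c = \left(-16\right) 12 = -192$)
$\left(\frac{1025}{979} + c\right) \left(170 + 258\right) = \left(\frac{1025}{979} - 192\right) \left(170 + 258\right) = \left(1025 \cdot \frac{1}{979} - 192\right) 428 = \left(\frac{1025}{979} - 192\right) 428 = \left(- \frac{186943}{979}\right) 428 = - \frac{80011604}{979}$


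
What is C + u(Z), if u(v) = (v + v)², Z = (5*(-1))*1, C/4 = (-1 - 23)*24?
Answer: -2204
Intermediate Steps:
C = -2304 (C = 4*((-1 - 23)*24) = 4*(-24*24) = 4*(-576) = -2304)
Z = -5 (Z = -5*1 = -5)
u(v) = 4*v² (u(v) = (2*v)² = 4*v²)
C + u(Z) = -2304 + 4*(-5)² = -2304 + 4*25 = -2304 + 100 = -2204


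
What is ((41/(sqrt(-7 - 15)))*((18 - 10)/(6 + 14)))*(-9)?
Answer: 369*I*sqrt(22)/55 ≈ 31.468*I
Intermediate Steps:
((41/(sqrt(-7 - 15)))*((18 - 10)/(6 + 14)))*(-9) = ((41/(sqrt(-22)))*(8/20))*(-9) = ((41/((I*sqrt(22))))*(8*(1/20)))*(-9) = ((41*(-I*sqrt(22)/22))*(2/5))*(-9) = (-41*I*sqrt(22)/22*(2/5))*(-9) = -41*I*sqrt(22)/55*(-9) = 369*I*sqrt(22)/55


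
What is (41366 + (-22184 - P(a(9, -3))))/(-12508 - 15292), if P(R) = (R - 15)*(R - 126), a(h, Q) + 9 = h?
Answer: -4323/6950 ≈ -0.62201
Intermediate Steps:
a(h, Q) = -9 + h
P(R) = (-126 + R)*(-15 + R) (P(R) = (-15 + R)*(-126 + R) = (-126 + R)*(-15 + R))
(41366 + (-22184 - P(a(9, -3))))/(-12508 - 15292) = (41366 + (-22184 - (1890 + (-9 + 9)² - 141*(-9 + 9))))/(-12508 - 15292) = (41366 + (-22184 - (1890 + 0² - 141*0)))/(-27800) = (41366 + (-22184 - (1890 + 0 + 0)))*(-1/27800) = (41366 + (-22184 - 1*1890))*(-1/27800) = (41366 + (-22184 - 1890))*(-1/27800) = (41366 - 24074)*(-1/27800) = 17292*(-1/27800) = -4323/6950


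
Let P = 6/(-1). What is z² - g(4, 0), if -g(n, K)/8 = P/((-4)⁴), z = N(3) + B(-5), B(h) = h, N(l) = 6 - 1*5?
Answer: 253/16 ≈ 15.813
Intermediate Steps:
N(l) = 1 (N(l) = 6 - 5 = 1)
z = -4 (z = 1 - 5 = -4)
P = -6 (P = 6*(-1) = -6)
g(n, K) = 3/16 (g(n, K) = -(-48)/((-4)⁴) = -(-48)/256 = -8*(-3/128) = 3/16)
z² - g(4, 0) = (-4)² - 1*3/16 = 16 - 3/16 = 253/16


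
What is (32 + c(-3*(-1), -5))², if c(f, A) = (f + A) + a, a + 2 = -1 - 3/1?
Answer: 576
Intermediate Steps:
a = -6 (a = -2 + (-1 - 3/1) = -2 + (-1 - 3*1) = -2 + (-1 - 3) = -2 - 4 = -6)
c(f, A) = -6 + A + f (c(f, A) = (f + A) - 6 = (A + f) - 6 = -6 + A + f)
(32 + c(-3*(-1), -5))² = (32 + (-6 - 5 - 3*(-1)))² = (32 + (-6 - 5 + 3))² = (32 - 8)² = 24² = 576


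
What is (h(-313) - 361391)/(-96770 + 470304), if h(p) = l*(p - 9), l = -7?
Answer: -359137/373534 ≈ -0.96146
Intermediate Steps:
h(p) = 63 - 7*p (h(p) = -7*(p - 9) = -7*(-9 + p) = 63 - 7*p)
(h(-313) - 361391)/(-96770 + 470304) = ((63 - 7*(-313)) - 361391)/(-96770 + 470304) = ((63 + 2191) - 361391)/373534 = (2254 - 361391)*(1/373534) = -359137*1/373534 = -359137/373534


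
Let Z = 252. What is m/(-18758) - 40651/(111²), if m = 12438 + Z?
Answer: -459442474/115558659 ≈ -3.9758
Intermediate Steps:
m = 12690 (m = 12438 + 252 = 12690)
m/(-18758) - 40651/(111²) = 12690/(-18758) - 40651/(111²) = 12690*(-1/18758) - 40651/12321 = -6345/9379 - 40651*1/12321 = -6345/9379 - 40651/12321 = -459442474/115558659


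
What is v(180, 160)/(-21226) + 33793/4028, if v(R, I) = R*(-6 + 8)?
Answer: 357920069/42749164 ≈ 8.3726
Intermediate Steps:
v(R, I) = 2*R (v(R, I) = R*2 = 2*R)
v(180, 160)/(-21226) + 33793/4028 = (2*180)/(-21226) + 33793/4028 = 360*(-1/21226) + 33793*(1/4028) = -180/10613 + 33793/4028 = 357920069/42749164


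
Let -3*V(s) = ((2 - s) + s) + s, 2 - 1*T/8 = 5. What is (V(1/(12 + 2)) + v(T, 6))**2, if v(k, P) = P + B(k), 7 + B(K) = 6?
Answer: 32761/1764 ≈ 18.572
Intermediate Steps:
T = -24 (T = 16 - 8*5 = 16 - 40 = -24)
B(K) = -1 (B(K) = -7 + 6 = -1)
v(k, P) = -1 + P (v(k, P) = P - 1 = -1 + P)
V(s) = -2/3 - s/3 (V(s) = -(((2 - s) + s) + s)/3 = -(2 + s)/3 = -2/3 - s/3)
(V(1/(12 + 2)) + v(T, 6))**2 = ((-2/3 - 1/(3*(12 + 2))) + (-1 + 6))**2 = ((-2/3 - 1/3/14) + 5)**2 = ((-2/3 - 1/3*1/14) + 5)**2 = ((-2/3 - 1/42) + 5)**2 = (-29/42 + 5)**2 = (181/42)**2 = 32761/1764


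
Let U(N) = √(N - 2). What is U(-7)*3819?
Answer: 11457*I ≈ 11457.0*I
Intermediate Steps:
U(N) = √(-2 + N)
U(-7)*3819 = √(-2 - 7)*3819 = √(-9)*3819 = (3*I)*3819 = 11457*I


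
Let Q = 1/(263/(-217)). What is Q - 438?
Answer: -115411/263 ≈ -438.83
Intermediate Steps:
Q = -217/263 (Q = 1/(263*(-1/217)) = 1/(-263/217) = -217/263 ≈ -0.82510)
Q - 438 = -217/263 - 438 = -115411/263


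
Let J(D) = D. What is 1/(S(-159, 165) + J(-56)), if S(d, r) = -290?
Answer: -1/346 ≈ -0.0028902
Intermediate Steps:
1/(S(-159, 165) + J(-56)) = 1/(-290 - 56) = 1/(-346) = -1/346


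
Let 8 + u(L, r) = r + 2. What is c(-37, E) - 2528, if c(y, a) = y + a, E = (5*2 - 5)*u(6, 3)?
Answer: -2580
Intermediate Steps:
u(L, r) = -6 + r (u(L, r) = -8 + (r + 2) = -8 + (2 + r) = -6 + r)
E = -15 (E = (5*2 - 5)*(-6 + 3) = (10 - 5)*(-3) = 5*(-3) = -15)
c(y, a) = a + y
c(-37, E) - 2528 = (-15 - 37) - 2528 = -52 - 2528 = -2580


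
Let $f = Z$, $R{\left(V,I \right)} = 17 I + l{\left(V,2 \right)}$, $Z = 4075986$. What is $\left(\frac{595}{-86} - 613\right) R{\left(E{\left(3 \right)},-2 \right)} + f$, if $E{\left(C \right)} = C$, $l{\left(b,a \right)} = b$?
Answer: $\frac{352187499}{86} \approx 4.0952 \cdot 10^{6}$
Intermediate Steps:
$R{\left(V,I \right)} = V + 17 I$ ($R{\left(V,I \right)} = 17 I + V = V + 17 I$)
$f = 4075986$
$\left(\frac{595}{-86} - 613\right) R{\left(E{\left(3 \right)},-2 \right)} + f = \left(\frac{595}{-86} - 613\right) \left(3 + 17 \left(-2\right)\right) + 4075986 = \left(595 \left(- \frac{1}{86}\right) - 613\right) \left(3 - 34\right) + 4075986 = \left(- \frac{595}{86} - 613\right) \left(-31\right) + 4075986 = \left(- \frac{53313}{86}\right) \left(-31\right) + 4075986 = \frac{1652703}{86} + 4075986 = \frac{352187499}{86}$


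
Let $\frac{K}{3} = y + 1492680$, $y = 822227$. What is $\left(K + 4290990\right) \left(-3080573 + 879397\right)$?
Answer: $-24731777396136$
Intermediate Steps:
$K = 6944721$ ($K = 3 \left(822227 + 1492680\right) = 3 \cdot 2314907 = 6944721$)
$\left(K + 4290990\right) \left(-3080573 + 879397\right) = \left(6944721 + 4290990\right) \left(-3080573 + 879397\right) = 11235711 \left(-2201176\right) = -24731777396136$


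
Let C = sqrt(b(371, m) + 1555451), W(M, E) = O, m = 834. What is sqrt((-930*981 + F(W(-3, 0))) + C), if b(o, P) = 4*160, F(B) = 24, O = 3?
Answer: sqrt(-912306 + 9*sqrt(19211)) ≈ 954.49*I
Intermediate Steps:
W(M, E) = 3
b(o, P) = 640
C = 9*sqrt(19211) (C = sqrt(640 + 1555451) = sqrt(1556091) = 9*sqrt(19211) ≈ 1247.4)
sqrt((-930*981 + F(W(-3, 0))) + C) = sqrt((-930*981 + 24) + 9*sqrt(19211)) = sqrt((-912330 + 24) + 9*sqrt(19211)) = sqrt(-912306 + 9*sqrt(19211))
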